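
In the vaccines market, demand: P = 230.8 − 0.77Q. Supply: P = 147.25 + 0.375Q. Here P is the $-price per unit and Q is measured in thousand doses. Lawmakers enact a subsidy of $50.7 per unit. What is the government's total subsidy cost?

Competitive equilibrium: 230.8 − 0.77Q = 147.25 + 0.375Q → Q* = 72.9694, P* = 174.6135.
The subsidy lowers effective supply by 50.7: P = 96.55 + 0.375Q.
New quantity: 230.8 − 0.77Q = 96.55 + 0.375Q → Q' = 117.2489.
Total subsidy cost = 50.7 × 117.2489 = $5944.52 thousand.

$5944.52 thousand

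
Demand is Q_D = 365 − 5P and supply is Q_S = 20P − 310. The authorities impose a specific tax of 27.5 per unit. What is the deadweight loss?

In inverse form: demand P = 73 − 0.2Q, supply P = 15.5 + 0.05Q.
Competitive equilibrium: 73 − 0.2Q = 15.5 + 0.05Q → Q* = 230, P* = 27.
With the tax, the buyer price exceeds the seller price by 27.5: (73 − 0.2Q) − (15.5 + 0.05Q) = 27.5 → Q' = 120.
ΔQ = 230 − 120 = 110; the wedge equals the tax, 27.5.
The triangle = ½ × 110 × 27.5 = 1512.50.

1512.50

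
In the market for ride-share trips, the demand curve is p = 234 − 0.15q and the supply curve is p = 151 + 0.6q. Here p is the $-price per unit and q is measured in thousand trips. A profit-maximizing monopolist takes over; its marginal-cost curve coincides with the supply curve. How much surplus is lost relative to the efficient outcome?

$127.57 thousand

Competitive equilibrium: 234 − 0.15q = 151 + 0.6q → q* = 110.66667, p* = 217.4.
Marginal revenue: MR = 234 − 0.3q. Set MR = MC: 234 − 0.3q = 151 + 0.6q → q_m = 92.22222.
Price p_m = 234 − 0.15·92.22222 = 220.16667; MC(q_m) = 151 + 0.6·92.22222 = 206.33333.
Competitive q* = 110.66667, so Δq = 18.44445; wedge = 220.16667 − 206.33333 = 13.83334.
DWL = ½ × 18.44445 × 13.83334 = $127.57 thousand.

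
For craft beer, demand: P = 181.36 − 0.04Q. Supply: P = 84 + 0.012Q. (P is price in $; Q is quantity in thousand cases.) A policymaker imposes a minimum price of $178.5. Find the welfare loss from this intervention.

$84315.62 thousand

Competitive equilibrium: 181.36 − 0.04Q = 84 + 0.012Q → Q* = 1872.3077, P* = 106.4677.
At the floor P = 178.5, quantity demanded = (181.36 − 178.5)/0.04 = 71.5.
Sellers' marginal cost at Q' = 71.5: 84 + 0.012·71.5 = 84.858.
ΔQ = 1872.3077 − 71.5 = 1800.8077; wedge = 178.5 − 84.858 = 93.642.
DWL = ½ × 1800.8077 × 93.642 = $84315.62 thousand.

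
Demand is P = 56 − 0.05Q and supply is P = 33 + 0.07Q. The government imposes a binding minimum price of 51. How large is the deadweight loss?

Competitive equilibrium: 56 − 0.05Q = 33 + 0.07Q → Q* = 191.6667, P* = 46.4167.
At the floor P = 51, quantity demanded = (56 − 51)/0.05 = 100.
Sellers' marginal cost at Q' = 100: 33 + 0.07·100 = 40.
ΔQ = 191.6667 − 100 = 91.6667; wedge = 51 − 40 = 11.
The triangle = ½ × 91.6667 × 11 = 504.17.

504.17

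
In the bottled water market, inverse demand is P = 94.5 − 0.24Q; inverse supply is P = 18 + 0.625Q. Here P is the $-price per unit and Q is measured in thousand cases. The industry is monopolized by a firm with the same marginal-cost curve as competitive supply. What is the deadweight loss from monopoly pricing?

$159.58 thousand

Competitive equilibrium: 94.5 − 0.24Q = 18 + 0.625Q → Q* = 88.4393, P* = 73.2746.
Marginal revenue: MR = 94.5 − 0.48Q. Set MR = MC: 94.5 − 0.48Q = 18 + 0.625Q → Q_m = 69.2308.
Price P_m = 94.5 − 0.24·69.2308 = 77.8846; MC(Q_m) = 18 + 0.625·69.2308 = 61.2693.
Competitive Q* = 88.4393, so ΔQ = 19.2085; wedge = 77.8846 − 61.2693 = 16.6153.
DWL = ½ × 19.2085 × 16.6153 = $159.58 thousand.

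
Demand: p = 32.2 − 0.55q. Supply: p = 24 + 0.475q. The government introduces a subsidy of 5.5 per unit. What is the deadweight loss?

14.76

Competitive equilibrium: 32.2 − 0.55q = 24 + 0.475q → q* = 8, p* = 27.8.
The subsidy lowers effective supply by 5.5: p = 18.5 + 0.475q.
New quantity: 32.2 − 0.55q = 18.5 + 0.475q → q' = 13.3659.
Overproduction Δq = 13.3659 − 8 = 5.3659; wedge = subsidy = 5.5.
Deadweight loss = ½ × 5.3659 × 5.5 = 14.76.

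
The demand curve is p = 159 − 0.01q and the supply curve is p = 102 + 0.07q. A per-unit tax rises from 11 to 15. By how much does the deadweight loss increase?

Competitive equilibrium: 159 − 0.01q = 102 + 0.07q → q* = 712.5, p* = 151.875.
For a per-unit tax t: Δq = t/0.08, so DWL = ½·t·(t/0.08) = t²/0.16.
At t = 11: DWL = 756.25. At t = 15: DWL = 1406.25.
Increase = 1406.25 − 756.25 = 650.

650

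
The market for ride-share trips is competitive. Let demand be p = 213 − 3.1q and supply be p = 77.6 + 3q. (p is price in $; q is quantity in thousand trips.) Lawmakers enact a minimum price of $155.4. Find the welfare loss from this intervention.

Competitive equilibrium: 213 − 3.1q = 77.6 + 3q → q* = 22.1967, p* = 144.1902.
At the floor p = 155.4, quantity demanded = (213 − 155.4)/3.1 = 18.5806.
Sellers' marginal cost at q' = 18.5806: 77.6 + 3·18.5806 = 133.3418.
Δq = 22.1967 − 18.5806 = 3.6161; wedge = 155.4 − 133.3418 = 22.0582.
Deadweight loss = ½ × 3.6161 × 22.0582 = $39.88 thousand.

$39.88 thousand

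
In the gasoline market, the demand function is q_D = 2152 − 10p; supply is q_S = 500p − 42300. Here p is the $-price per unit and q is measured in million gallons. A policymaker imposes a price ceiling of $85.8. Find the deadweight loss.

$23609.61 million

In inverse form: demand p = 215.2 − 0.1q, supply p = 84.6 + 0.002q.
Competitive equilibrium: 215.2 − 0.1q = 84.6 + 0.002q → q* = 1280.3922, p* = 87.1608.
At the ceiling p = 85.8, quantity supplied = (85.8 − 84.6)/0.002 = 600.
Willingness to pay at q' = 600: 215.2 − 0.1·600 = 155.2.
Δq = 1280.3922 − 600 = 680.3922; wedge = 155.2 − 85.8 = 69.4.
Welfare loss = ½ × 680.3922 × 69.4 = $23609.61 million.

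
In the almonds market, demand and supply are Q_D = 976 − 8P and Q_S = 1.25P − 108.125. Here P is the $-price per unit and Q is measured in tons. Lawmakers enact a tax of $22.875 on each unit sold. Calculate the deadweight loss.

In inverse form: demand P = 122 − 0.125Q, supply P = 86.5 + 0.8Q.
Competitive equilibrium: 122 − 0.125Q = 86.5 + 0.8Q → Q* = 38.3784, P* = 117.2027.
With the tax, the buyer price exceeds the seller price by 22.875: (122 − 0.125Q) − (86.5 + 0.8Q) = 22.875 → Q' = 13.6486.
ΔQ = 38.3784 − 13.6486 = 24.7298; the wedge equals the tax, 22.875.
Deadweight loss = ½ × 24.7298 × 22.875 = $282.85.

$282.85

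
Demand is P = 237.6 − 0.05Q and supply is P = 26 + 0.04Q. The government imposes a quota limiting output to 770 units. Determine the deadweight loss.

Competitive equilibrium: 237.6 − 0.05Q = 26 + 0.04Q → Q* = 2351.11111, P* = 120.04444.
At Q = 770: demand price = 237.6 − 0.05·770 = 199.1; supply price = 26 + 0.04·770 = 56.8.
ΔQ = 2351.11111 − 770 = 1581.11111; wedge = 199.1 − 56.8 = 142.3.
Deadweight loss = ½ × 1581.11111 × 142.3 = 112496.06.

112496.06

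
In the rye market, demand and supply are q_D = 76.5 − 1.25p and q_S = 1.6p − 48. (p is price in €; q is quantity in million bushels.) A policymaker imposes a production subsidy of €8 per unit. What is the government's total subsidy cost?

€220.07 million

In inverse form: demand p = 61.2 − 0.8q, supply p = 30 + 0.625q.
Competitive equilibrium: 61.2 − 0.8q = 30 + 0.625q → q* = 21.8947, p* = 43.6842.
The subsidy lowers effective supply by 8: p = 22 + 0.625q.
New quantity: 61.2 − 0.8q = 22 + 0.625q → q' = 27.5088.
Total subsidy cost = 8 × 27.5088 = €220.07 million.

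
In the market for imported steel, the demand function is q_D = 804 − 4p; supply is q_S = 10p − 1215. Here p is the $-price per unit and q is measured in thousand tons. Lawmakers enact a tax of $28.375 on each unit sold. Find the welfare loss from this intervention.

In inverse form: demand p = 201 − 0.25q, supply p = 121.5 + 0.1q.
Competitive equilibrium: 201 − 0.25q = 121.5 + 0.1q → q* = 227.1429, p* = 144.2143.
With the tax, the buyer price exceeds the seller price by 28.375: (201 − 0.25q) − (121.5 + 0.1q) = 28.375 → q' = 146.0714.
Δq = 227.1429 − 146.0714 = 81.0715; the wedge equals the tax, 28.375.
Welfare loss = ½ × 81.0715 × 28.375 = $1150.20 thousand.

$1150.20 thousand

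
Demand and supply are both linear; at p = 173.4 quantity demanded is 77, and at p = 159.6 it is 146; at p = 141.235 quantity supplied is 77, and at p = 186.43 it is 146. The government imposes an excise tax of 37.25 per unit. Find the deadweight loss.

Demand slope = (159.6 − 173.4)/(146 − 77) = −0.2, so p = 188.8 − 0.2q.
Supply slope = (186.43 − 141.235)/(146 − 77) = 0.655, so p = 90.8 + 0.655q.
Competitive equilibrium: 188.8 − 0.2q = 90.8 + 0.655q → q* = 114.6199, p* = 165.876.
With the tax, the buyer price exceeds the seller price by 37.25: (188.8 − 0.2q) − (90.8 + 0.655q) = 37.25 → q' = 71.0526.
Δq = 114.6199 − 71.0526 = 43.5673; the wedge equals the tax, 37.25.
Welfare loss = ½ × 43.5673 × 37.25 = 811.44.

811.44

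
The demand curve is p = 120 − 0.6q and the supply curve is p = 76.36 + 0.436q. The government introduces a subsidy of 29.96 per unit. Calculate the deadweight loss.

433.21

Competitive equilibrium: 120 − 0.6q = 76.36 + 0.436q → q* = 42.1236, p* = 94.7259.
The subsidy lowers effective supply by 29.96: p = 46.4 + 0.436q.
New quantity: 120 − 0.6q = 46.4 + 0.436q → q' = 71.0425.
Overproduction Δq = 71.0425 − 42.1236 = 28.9189; wedge = subsidy = 29.96.
Welfare loss = ½ × 28.9189 × 29.96 = 433.21.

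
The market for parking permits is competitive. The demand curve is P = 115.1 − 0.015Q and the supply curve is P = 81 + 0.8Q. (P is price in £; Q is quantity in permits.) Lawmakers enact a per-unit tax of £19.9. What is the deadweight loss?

Competitive equilibrium: 115.1 − 0.015Q = 81 + 0.8Q → Q* = 41.8405, P* = 114.4724.
With the tax, the buyer price exceeds the seller price by 19.9: (115.1 − 0.015Q) − (81 + 0.8Q) = 19.9 → Q' = 17.4233.
ΔQ = 41.8405 − 17.4233 = 24.4172; the wedge equals the tax, 19.9.
DWL = ½ × 24.4172 × 19.9 = £242.95.

£242.95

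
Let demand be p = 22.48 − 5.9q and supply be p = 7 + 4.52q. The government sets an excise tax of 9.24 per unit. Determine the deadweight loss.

4.10

Competitive equilibrium: 22.48 − 5.9q = 7 + 4.52q → q* = 1.4856, p* = 13.7149.
With the tax, the buyer price exceeds the seller price by 9.24: (22.48 − 5.9q) − (7 + 4.52q) = 9.24 → q' = 0.5988.
Δq = 1.4856 − 0.5988 = 0.8868; the wedge equals the tax, 9.24.
DWL = ½ × 0.8868 × 9.24 = 4.10.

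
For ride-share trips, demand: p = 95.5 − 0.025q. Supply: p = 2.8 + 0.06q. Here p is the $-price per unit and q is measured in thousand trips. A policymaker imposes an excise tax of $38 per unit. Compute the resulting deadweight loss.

$8494.12 thousand

Competitive equilibrium: 95.5 − 0.025q = 2.8 + 0.06q → q* = 1090.5882, p* = 68.2353.
With the tax, the buyer price exceeds the seller price by 38: (95.5 − 0.025q) − (2.8 + 0.06q) = 38 → q' = 643.5294.
Δq = 1090.5882 − 643.5294 = 447.0588; the wedge equals the tax, 38.
The triangle = ½ × 447.0588 × 38 = $8494.12 thousand.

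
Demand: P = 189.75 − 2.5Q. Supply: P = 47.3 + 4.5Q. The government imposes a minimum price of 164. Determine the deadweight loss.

Competitive equilibrium: 189.75 − 2.5Q = 47.3 + 4.5Q → Q* = 20.35, P* = 138.875.
At the floor P = 164, quantity demanded = (189.75 − 164)/2.5 = 10.3.
Sellers' marginal cost at Q' = 10.3: 47.3 + 4.5·10.3 = 93.65.
ΔQ = 20.35 − 10.3 = 10.05; wedge = 164 − 93.65 = 70.35.
The triangle = ½ × 10.05 × 70.35 = 353.51.

353.51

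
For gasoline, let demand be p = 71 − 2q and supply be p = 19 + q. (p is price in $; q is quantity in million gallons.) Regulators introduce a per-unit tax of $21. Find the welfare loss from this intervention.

Competitive equilibrium: 71 − 2q = 19 + q → q* = 17.3333, p* = 36.3333.
With the tax, the buyer price exceeds the seller price by 21: (71 − 2q) − (19 + q) = 21 → q' = 10.3333.
Δq = 17.3333 − 10.3333 = 7; the wedge equals the tax, 21.
DWL = ½ × 7 × 21 = $73.50 million.

$73.50 million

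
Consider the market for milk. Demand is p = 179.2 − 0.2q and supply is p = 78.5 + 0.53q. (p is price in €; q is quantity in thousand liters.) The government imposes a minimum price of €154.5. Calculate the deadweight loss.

Competitive equilibrium: 179.2 − 0.2q = 78.5 + 0.53q → q* = 137.9452, p* = 151.611.
At the floor p = 154.5, quantity demanded = (179.2 − 154.5)/0.2 = 123.5.
Sellers' marginal cost at q' = 123.5: 78.5 + 0.53·123.5 = 143.955.
Δq = 137.9452 − 123.5 = 14.4452; wedge = 154.5 − 143.955 = 10.545.
Welfare loss = ½ × 14.4452 × 10.545 = €76.16 thousand.

€76.16 thousand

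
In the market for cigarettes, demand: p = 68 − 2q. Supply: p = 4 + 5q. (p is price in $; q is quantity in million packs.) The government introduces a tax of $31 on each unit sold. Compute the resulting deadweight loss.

$68.64 million

Competitive equilibrium: 68 − 2q = 4 + 5q → q* = 9.1429, p* = 49.7143.
With the tax, the buyer price exceeds the seller price by 31: (68 − 2q) − (4 + 5q) = 31 → q' = 4.7143.
Δq = 9.1429 − 4.7143 = 4.4286; the wedge equals the tax, 31.
Welfare loss = ½ × 4.4286 × 31 = $68.64 million.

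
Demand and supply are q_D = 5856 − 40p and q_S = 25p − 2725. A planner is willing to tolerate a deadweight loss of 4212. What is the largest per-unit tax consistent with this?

In inverse form: demand p = 146.4 − 0.025q, supply p = 109 + 0.04q.
Competitive equilibrium: 146.4 − 0.025q = 109 + 0.04q → q* = 575.3846, p* = 132.0154.
A tax t gives Δq = t/0.065 and wedge t, so DWL = t²/0.13.
t²/0.13 = 4212 → t² = 547.56 → t = 23.4.

23.4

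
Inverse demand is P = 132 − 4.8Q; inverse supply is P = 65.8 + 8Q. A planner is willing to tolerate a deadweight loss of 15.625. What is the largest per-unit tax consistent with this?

20

Competitive equilibrium: 132 − 4.8Q = 65.8 + 8Q → Q* = 5.1719, P* = 107.175.
A tax t gives ΔQ = t/12.8 and wedge t, so DWL = t²/25.6.
t²/25.6 = 15.625 → t² = 400 → t = 20.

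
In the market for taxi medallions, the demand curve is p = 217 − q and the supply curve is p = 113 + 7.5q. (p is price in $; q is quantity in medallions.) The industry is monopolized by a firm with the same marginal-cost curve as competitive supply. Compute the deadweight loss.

Competitive equilibrium: 217 − q = 113 + 7.5q → q* = 12.2353, p* = 204.7647.
Marginal revenue: MR = 217 − 2q. Set MR = MC: 217 − 2q = 113 + 7.5q → q_m = 10.9474.
Price p_m = 217 − 1·10.9474 = 206.0526; MC(q_m) = 113 + 7.5·10.9474 = 195.1055.
Competitive q* = 12.2353, so Δq = 1.2879; wedge = 206.0526 − 195.1055 = 10.9471.
DWL = ½ × 1.2879 × 10.9471 = $7.05.

$7.05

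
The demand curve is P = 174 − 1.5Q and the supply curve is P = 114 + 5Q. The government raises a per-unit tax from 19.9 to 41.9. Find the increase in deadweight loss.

104.58

Competitive equilibrium: 174 − 1.5Q = 114 + 5Q → Q* = 9.2308, P* = 160.1538.
For a per-unit tax t: ΔQ = t/6.5, so DWL = ½·t·(t/6.5) = t²/13.
At t = 19.9: DWL = 30.4623. At t = 41.9: DWL = 135.0469.
Increase = 135.0469 − 30.4623 = 104.58.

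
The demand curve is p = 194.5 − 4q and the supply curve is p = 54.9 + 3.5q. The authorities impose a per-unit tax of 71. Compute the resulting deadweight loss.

336.07

Competitive equilibrium: 194.5 − 4q = 54.9 + 3.5q → q* = 18.61333, p* = 120.04667.
With the tax, the buyer price exceeds the seller price by 71: (194.5 − 4q) − (54.9 + 3.5q) = 71 → q' = 9.14667.
Δq = 18.61333 − 9.14667 = 9.46666; the wedge equals the tax, 71.
DWL = ½ × 9.46666 × 71 = 336.07.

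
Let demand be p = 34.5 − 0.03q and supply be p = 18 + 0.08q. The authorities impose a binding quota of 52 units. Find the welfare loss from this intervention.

528.22

Competitive equilibrium: 34.5 − 0.03q = 18 + 0.08q → q* = 150, p* = 30.
At q = 52: demand price = 34.5 − 0.03·52 = 32.94; supply price = 18 + 0.08·52 = 22.16.
Δq = 150 − 52 = 98; wedge = 32.94 − 22.16 = 10.78.
DWL = ½ × 98 × 10.78 = 528.22.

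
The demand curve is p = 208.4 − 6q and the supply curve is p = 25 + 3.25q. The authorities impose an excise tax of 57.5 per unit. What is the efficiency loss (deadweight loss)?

Competitive equilibrium: 208.4 − 6q = 25 + 3.25q → q* = 19.827, p* = 89.4378.
With the tax, the buyer price exceeds the seller price by 57.5: (208.4 − 6q) − (25 + 3.25q) = 57.5 → q' = 13.6108.
Δq = 19.827 − 13.6108 = 6.2162; the wedge equals the tax, 57.5.
Deadweight loss = ½ × 6.2162 × 57.5 = 178.72.

178.72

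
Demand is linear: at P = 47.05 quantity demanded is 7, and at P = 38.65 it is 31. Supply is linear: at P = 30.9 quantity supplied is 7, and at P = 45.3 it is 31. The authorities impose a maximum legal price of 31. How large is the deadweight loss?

Demand slope = (38.65 − 47.05)/(31 − 7) = −0.35, so P = 49.5 − 0.35Q.
Supply slope = (45.3 − 30.9)/(31 − 7) = 0.6, so P = 26.7 + 0.6Q.
Competitive equilibrium: 49.5 − 0.35Q = 26.7 + 0.6Q → Q* = 24, P* = 41.1.
At the ceiling P = 31, quantity supplied = (31 − 26.7)/0.6 = 7.1667.
Willingness to pay at Q' = 7.1667: 49.5 − 0.35·7.1667 = 46.9917.
ΔQ = 24 − 7.1667 = 16.8333; wedge = 46.9917 − 31 = 15.9917.
The triangle = ½ × 16.8333 × 15.9917 = 134.60.

134.60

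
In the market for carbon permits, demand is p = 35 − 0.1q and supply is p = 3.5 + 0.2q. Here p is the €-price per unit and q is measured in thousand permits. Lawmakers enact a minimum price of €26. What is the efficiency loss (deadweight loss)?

€33.75 thousand

Competitive equilibrium: 35 − 0.1q = 3.5 + 0.2q → q* = 105, p* = 24.5.
At the floor p = 26, quantity demanded = (35 − 26)/0.1 = 90.
Sellers' marginal cost at q' = 90: 3.5 + 0.2·90 = 21.5.
Δq = 105 − 90 = 15; wedge = 26 − 21.5 = 4.5.
Welfare loss = ½ × 15 × 4.5 = €33.75 thousand.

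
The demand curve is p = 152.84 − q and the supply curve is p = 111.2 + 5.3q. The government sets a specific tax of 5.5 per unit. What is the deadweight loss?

2.40

Competitive equilibrium: 152.84 − q = 111.2 + 5.3q → q* = 6.6095, p* = 146.2305.
With the tax, the buyer price exceeds the seller price by 5.5: (152.84 − q) − (111.2 + 5.3q) = 5.5 → q' = 5.7365.
Δq = 6.6095 − 5.7365 = 0.873; the wedge equals the tax, 5.5.
DWL = ½ × 0.873 × 5.5 = 2.40.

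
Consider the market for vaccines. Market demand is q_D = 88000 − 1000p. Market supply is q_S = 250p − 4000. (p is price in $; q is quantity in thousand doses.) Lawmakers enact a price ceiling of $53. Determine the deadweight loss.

In inverse form: demand p = 88 − 0.001q, supply p = 16 + 0.004q.
Competitive equilibrium: 88 − 0.001q = 16 + 0.004q → q* = 14400, p* = 73.6.
At the ceiling p = 53, quantity supplied = (53 − 16)/0.004 = 9250.
Willingness to pay at q' = 9250: 88 − 0.001·9250 = 78.75.
Δq = 14400 − 9250 = 5150; wedge = 78.75 − 53 = 25.75.
Deadweight loss = ½ × 5150 × 25.75 = $66306.25 thousand.

$66306.25 thousand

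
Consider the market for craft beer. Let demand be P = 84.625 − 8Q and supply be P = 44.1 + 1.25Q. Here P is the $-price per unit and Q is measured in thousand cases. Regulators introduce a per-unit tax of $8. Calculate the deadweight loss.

Competitive equilibrium: 84.625 − 8Q = 44.1 + 1.25Q → Q* = 4.3811, P* = 49.5764.
With the tax, the buyer price exceeds the seller price by 8: (84.625 − 8Q) − (44.1 + 1.25Q) = 8 → Q' = 3.5162.
ΔQ = 4.3811 − 3.5162 = 0.8649; the wedge equals the tax, 8.
Welfare loss = ½ × 0.8649 × 8 = $3.46 thousand.

$3.46 thousand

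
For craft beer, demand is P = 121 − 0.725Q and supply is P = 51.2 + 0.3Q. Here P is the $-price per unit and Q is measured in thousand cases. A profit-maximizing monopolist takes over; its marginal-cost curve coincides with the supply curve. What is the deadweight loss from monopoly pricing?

$407.90 thousand

Competitive equilibrium: 121 − 0.725Q = 51.2 + 0.3Q → Q* = 68.0976, P* = 71.6293.
Marginal revenue: MR = 121 − 1.45Q. Set MR = MC: 121 − 1.45Q = 51.2 + 0.3Q → Q_m = 39.8857.
Price P_m = 121 − 0.725·39.8857 = 92.0829; MC(Q_m) = 51.2 + 0.3·39.8857 = 63.1657.
Competitive Q* = 68.0976, so ΔQ = 28.2119; wedge = 92.0829 − 63.1657 = 28.9172.
The triangle = ½ × 28.2119 × 28.9172 = $407.90 thousand.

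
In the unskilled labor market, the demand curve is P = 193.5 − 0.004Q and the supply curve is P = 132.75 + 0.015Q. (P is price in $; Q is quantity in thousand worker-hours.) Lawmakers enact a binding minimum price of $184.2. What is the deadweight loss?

$7229.75 thousand

Competitive equilibrium: 193.5 − 0.004Q = 132.75 + 0.015Q → Q* = 3197.3684, P* = 180.7105.
At the floor P = 184.2, quantity demanded = (193.5 − 184.2)/0.004 = 2325.
Sellers' marginal cost at Q' = 2325: 132.75 + 0.015·2325 = 167.625.
ΔQ = 3197.3684 − 2325 = 872.3684; wedge = 184.2 − 167.625 = 16.575.
Welfare loss = ½ × 872.3684 × 16.575 = $7229.75 thousand.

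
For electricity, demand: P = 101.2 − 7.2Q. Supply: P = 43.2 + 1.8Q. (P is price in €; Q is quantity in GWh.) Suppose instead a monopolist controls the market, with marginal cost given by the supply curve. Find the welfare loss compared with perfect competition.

Competitive equilibrium: 101.2 − 7.2Q = 43.2 + 1.8Q → Q* = 6.4444, P* = 54.8.
Marginal revenue: MR = 101.2 − 14.4Q. Set MR = MC: 101.2 − 14.4Q = 43.2 + 1.8Q → Q_m = 3.5802.
Price P_m = 101.2 − 7.2·3.5802 = 75.4226; MC(Q_m) = 43.2 + 1.8·3.5802 = 49.6444.
Competitive Q* = 6.4444, so ΔQ = 2.8642; wedge = 75.4226 − 49.6444 = 25.7782.
Welfare loss = ½ × 2.8642 × 25.7782 = €36.92.

€36.92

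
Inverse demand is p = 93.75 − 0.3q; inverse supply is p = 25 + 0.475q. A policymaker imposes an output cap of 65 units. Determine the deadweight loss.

Competitive equilibrium: 93.75 − 0.3q = 25 + 0.475q → q* = 88.7097, p* = 67.1371.
At q = 65: demand price = 93.75 − 0.3·65 = 74.25; supply price = 25 + 0.475·65 = 55.875.
Δq = 88.7097 − 65 = 23.7097; wedge = 74.25 − 55.875 = 18.375.
Deadweight loss = ½ × 23.7097 × 18.375 = 217.83.

217.83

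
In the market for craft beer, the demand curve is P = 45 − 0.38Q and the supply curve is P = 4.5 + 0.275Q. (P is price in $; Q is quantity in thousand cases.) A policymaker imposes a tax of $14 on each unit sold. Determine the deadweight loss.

$149.62 thousand

Competitive equilibrium: 45 − 0.38Q = 4.5 + 0.275Q → Q* = 61.8321, P* = 21.5038.
With the tax, the buyer price exceeds the seller price by 14: (45 − 0.38Q) − (4.5 + 0.275Q) = 14 → Q' = 40.458.
ΔQ = 61.8321 − 40.458 = 21.3741; the wedge equals the tax, 14.
The triangle = ½ × 21.3741 × 14 = $149.62 thousand.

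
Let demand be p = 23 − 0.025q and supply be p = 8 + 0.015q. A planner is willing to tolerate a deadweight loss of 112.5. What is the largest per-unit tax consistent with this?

Competitive equilibrium: 23 − 0.025q = 8 + 0.015q → q* = 375, p* = 13.625.
A tax t gives Δq = t/0.04 and wedge t, so DWL = t²/0.08.
t²/0.08 = 112.5 → t² = 9 → t = 3.

3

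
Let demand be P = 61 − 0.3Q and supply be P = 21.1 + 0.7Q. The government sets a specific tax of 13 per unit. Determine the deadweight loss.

84.50

Competitive equilibrium: 61 − 0.3Q = 21.1 + 0.7Q → Q* = 39.9, P* = 49.03.
With the tax, the buyer price exceeds the seller price by 13: (61 − 0.3Q) − (21.1 + 0.7Q) = 13 → Q' = 26.9.
ΔQ = 39.9 − 26.9 = 13; the wedge equals the tax, 13.
The triangle = ½ × 13 × 13 = 84.50.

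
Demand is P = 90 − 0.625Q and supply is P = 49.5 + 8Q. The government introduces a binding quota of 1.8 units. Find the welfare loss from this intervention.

Competitive equilibrium: 90 − 0.625Q = 49.5 + 8Q → Q* = 4.6957, P* = 87.0652.
At Q = 1.8: demand price = 90 − 0.625·1.8 = 88.875; supply price = 49.5 + 8·1.8 = 63.9.
ΔQ = 4.6957 − 1.8 = 2.8957; wedge = 88.875 − 63.9 = 24.975.
Welfare loss = ½ × 2.8957 × 24.975 = 36.16.

36.16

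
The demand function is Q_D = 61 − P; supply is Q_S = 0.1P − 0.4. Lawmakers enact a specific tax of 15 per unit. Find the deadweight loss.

10.23

In inverse form: demand P = 61 − Q, supply P = 4 + 10Q.
Competitive equilibrium: 61 − Q = 4 + 10Q → Q* = 5.1818, P* = 55.8182.
With the tax, the buyer price exceeds the seller price by 15: (61 − Q) − (4 + 10Q) = 15 → Q' = 3.8182.
ΔQ = 5.1818 − 3.8182 = 1.3636; the wedge equals the tax, 15.
The triangle = ½ × 1.3636 × 15 = 10.23.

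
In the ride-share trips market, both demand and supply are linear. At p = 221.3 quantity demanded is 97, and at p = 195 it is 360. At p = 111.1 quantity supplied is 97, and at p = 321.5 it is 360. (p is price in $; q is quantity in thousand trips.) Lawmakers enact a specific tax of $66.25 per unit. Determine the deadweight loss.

$2438.37 thousand

Demand slope = (195 − 221.3)/(360 − 97) = −0.1, so p = 231 − 0.1q.
Supply slope = (321.5 − 111.1)/(360 − 97) = 0.8, so p = 33.5 + 0.8q.
Competitive equilibrium: 231 − 0.1q = 33.5 + 0.8q → q* = 219.4444, p* = 209.0556.
With the tax, the buyer price exceeds the seller price by 66.25: (231 − 0.1q) − (33.5 + 0.8q) = 66.25 → q' = 145.8333.
Δq = 219.4444 − 145.8333 = 73.6111; the wedge equals the tax, 66.25.
The triangle = ½ × 73.6111 × 66.25 = $2438.37 thousand.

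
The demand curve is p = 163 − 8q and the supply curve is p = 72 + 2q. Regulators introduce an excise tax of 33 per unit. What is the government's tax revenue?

191.40

Competitive equilibrium: 163 − 8q = 72 + 2q → q* = 9.1, p* = 90.2.
With the tax, the buyer price exceeds the seller price by 33: (163 − 8q) − (72 + 2q) = 33 → q' = 5.8.
Tax revenue = 33 × 5.8 = 191.40.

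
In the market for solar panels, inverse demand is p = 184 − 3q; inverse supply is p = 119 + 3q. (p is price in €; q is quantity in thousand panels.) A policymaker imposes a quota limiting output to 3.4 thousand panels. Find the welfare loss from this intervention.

€165.76 thousand

Competitive equilibrium: 184 − 3q = 119 + 3q → q* = 10.8333, p* = 151.5.
At q = 3.4: demand price = 184 − 3·3.4 = 173.8; supply price = 119 + 3·3.4 = 129.2.
Δq = 10.8333 − 3.4 = 7.4333; wedge = 173.8 − 129.2 = 44.6.
DWL = ½ × 7.4333 × 44.6 = €165.76 thousand.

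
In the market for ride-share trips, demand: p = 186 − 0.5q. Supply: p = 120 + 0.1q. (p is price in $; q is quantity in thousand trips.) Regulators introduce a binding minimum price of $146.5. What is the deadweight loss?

Competitive equilibrium: 186 − 0.5q = 120 + 0.1q → q* = 110, p* = 131.
At the floor p = 146.5, quantity demanded = (186 − 146.5)/0.5 = 79.
Sellers' marginal cost at q' = 79: 120 + 0.1·79 = 127.9.
Δq = 110 − 79 = 31; wedge = 146.5 − 127.9 = 18.6.
DWL = ½ × 31 × 18.6 = $288.30 thousand.

$288.30 thousand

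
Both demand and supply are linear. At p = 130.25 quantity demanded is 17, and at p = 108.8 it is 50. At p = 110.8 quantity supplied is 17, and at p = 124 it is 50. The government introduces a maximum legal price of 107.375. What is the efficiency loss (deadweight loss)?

Demand slope = (108.8 − 130.25)/(50 − 17) = −0.65, so p = 141.3 − 0.65q.
Supply slope = (124 − 110.8)/(50 − 17) = 0.4, so p = 104 + 0.4q.
Competitive equilibrium: 141.3 − 0.65q = 104 + 0.4q → q* = 35.5238, p* = 118.2095.
At the ceiling p = 107.375, quantity supplied = (107.375 − 104)/0.4 = 8.4375.
Willingness to pay at q' = 8.4375: 141.3 − 0.65·8.4375 = 135.8156.
Δq = 35.5238 − 8.4375 = 27.0863; wedge = 135.8156 − 107.375 = 28.4406.
Welfare loss = ½ × 27.0863 × 28.4406 = 385.18.

385.18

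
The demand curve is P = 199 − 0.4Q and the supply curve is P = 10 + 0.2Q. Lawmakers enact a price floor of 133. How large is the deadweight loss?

Competitive equilibrium: 199 − 0.4Q = 10 + 0.2Q → Q* = 315, P* = 73.
At the floor P = 133, quantity demanded = (199 − 133)/0.4 = 165.
Sellers' marginal cost at Q' = 165: 10 + 0.2·165 = 43.
ΔQ = 315 − 165 = 150; wedge = 133 − 43 = 90.
Welfare loss = ½ × 150 × 90 = 6750.

6750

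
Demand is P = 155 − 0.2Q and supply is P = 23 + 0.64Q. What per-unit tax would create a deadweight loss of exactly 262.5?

Competitive equilibrium: 155 − 0.2Q = 23 + 0.64Q → Q* = 157.1429, P* = 123.5714.
A tax t gives ΔQ = t/0.84 and wedge t, so DWL = t²/1.68.
t²/1.68 = 262.5 → t² = 441 → t = 21.

21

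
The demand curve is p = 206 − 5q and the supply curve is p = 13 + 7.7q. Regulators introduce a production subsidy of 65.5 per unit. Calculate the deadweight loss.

168.91

Competitive equilibrium: 206 − 5q = 13 + 7.7q → q* = 15.19685, p* = 130.01575.
The subsidy lowers effective supply by 65.5: p = 7.7q − 52.5.
New quantity: 206 − 5q = 7.7q − 52.5 → q' = 20.35433.
Overproduction Δq = 20.35433 − 15.19685 = 5.15748; wedge = subsidy = 65.5.
Welfare loss = ½ × 5.15748 × 65.5 = 168.91.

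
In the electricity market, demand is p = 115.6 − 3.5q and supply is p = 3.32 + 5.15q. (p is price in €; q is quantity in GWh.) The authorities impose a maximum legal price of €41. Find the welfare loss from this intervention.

€138.74

Competitive equilibrium: 115.6 − 3.5q = 3.32 + 5.15q → q* = 12.9803, p* = 70.1688.
At the ceiling p = 41, quantity supplied = (41 − 3.32)/5.15 = 7.3165.
Willingness to pay at q' = 7.3165: 115.6 − 3.5·7.3165 = 89.9923.
Δq = 12.9803 − 7.3165 = 5.6638; wedge = 89.9923 − 41 = 48.9923.
Welfare loss = ½ × 5.6638 × 48.9923 = €138.74.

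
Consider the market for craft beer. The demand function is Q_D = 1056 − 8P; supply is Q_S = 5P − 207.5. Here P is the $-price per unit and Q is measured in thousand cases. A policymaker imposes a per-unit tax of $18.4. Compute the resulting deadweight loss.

In inverse form: demand P = 132 − 0.125Q, supply P = 41.5 + 0.2Q.
Competitive equilibrium: 132 − 0.125Q = 41.5 + 0.2Q → Q* = 278.4615, P* = 97.1923.
With the tax, the buyer price exceeds the seller price by 18.4: (132 − 0.125Q) − (41.5 + 0.2Q) = 18.4 → Q' = 221.8462.
ΔQ = 278.4615 − 221.8462 = 56.6153; the wedge equals the tax, 18.4.
Welfare loss = ½ × 56.6153 × 18.4 = $520.86 thousand.

$520.86 thousand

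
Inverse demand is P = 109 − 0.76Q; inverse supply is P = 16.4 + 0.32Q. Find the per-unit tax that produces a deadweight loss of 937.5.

Competitive equilibrium: 109 − 0.76Q = 16.4 + 0.32Q → Q* = 85.7407, P* = 43.837.
A tax t gives ΔQ = t/1.08 and wedge t, so DWL = t²/2.16.
t²/2.16 = 937.5 → t² = 2025 → t = 45.

45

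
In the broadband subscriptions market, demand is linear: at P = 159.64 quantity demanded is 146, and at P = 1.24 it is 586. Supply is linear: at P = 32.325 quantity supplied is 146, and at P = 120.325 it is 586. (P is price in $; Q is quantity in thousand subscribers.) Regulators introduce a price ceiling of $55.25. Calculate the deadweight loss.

$3557.83 thousand

Demand slope = (1.24 − 159.64)/(586 − 146) = −0.36, so P = 212.2 − 0.36Q.
Supply slope = (120.325 − 32.325)/(586 − 146) = 0.2, so P = 3.125 + 0.2Q.
Competitive equilibrium: 212.2 − 0.36Q = 3.125 + 0.2Q → Q* = 373.3482, P* = 77.7946.
At the ceiling P = 55.25, quantity supplied = (55.25 − 3.125)/0.2 = 260.625.
Willingness to pay at Q' = 260.625: 212.2 − 0.36·260.625 = 118.375.
ΔQ = 373.3482 − 260.625 = 112.7232; wedge = 118.375 − 55.25 = 63.125.
The triangle = ½ × 112.7232 × 63.125 = $3557.83 thousand.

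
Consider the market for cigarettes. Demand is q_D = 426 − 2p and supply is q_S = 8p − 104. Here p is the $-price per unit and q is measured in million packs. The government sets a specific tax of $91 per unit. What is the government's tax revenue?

$15870.40 million

In inverse form: demand p = 213 − 0.5q, supply p = 13 + 0.125q.
Competitive equilibrium: 213 − 0.5q = 13 + 0.125q → q* = 320, p* = 53.
With the tax, the buyer price exceeds the seller price by 91: (213 − 0.5q) − (13 + 0.125q) = 91 → q' = 174.4.
Tax revenue = 91 × 174.4 = $15870.40 million.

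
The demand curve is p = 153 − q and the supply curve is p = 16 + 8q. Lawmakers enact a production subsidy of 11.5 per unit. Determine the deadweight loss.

7.35

Competitive equilibrium: 153 − q = 16 + 8q → q* = 15.2222, p* = 137.7778.
The subsidy lowers effective supply by 11.5: p = 4.5 + 8q.
New quantity: 153 − q = 4.5 + 8q → q' = 16.5.
Overproduction Δq = 16.5 − 15.2222 = 1.2778; wedge = subsidy = 11.5.
Deadweight loss = ½ × 1.2778 × 11.5 = 7.35.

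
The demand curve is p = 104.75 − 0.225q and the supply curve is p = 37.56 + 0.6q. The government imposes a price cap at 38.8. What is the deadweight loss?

2598.96

Competitive equilibrium: 104.75 − 0.225q = 37.56 + 0.6q → q* = 81.4424, p* = 86.4255.
At the ceiling p = 38.8, quantity supplied = (38.8 − 37.56)/0.6 = 2.0667.
Willingness to pay at q' = 2.0667: 104.75 − 0.225·2.0667 = 104.285.
Δq = 81.4424 − 2.0667 = 79.3757; wedge = 104.285 − 38.8 = 65.485.
Welfare loss = ½ × 79.3757 × 65.485 = 2598.96.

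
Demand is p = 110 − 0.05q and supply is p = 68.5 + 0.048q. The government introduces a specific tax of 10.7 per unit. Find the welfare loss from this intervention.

584.13

Competitive equilibrium: 110 − 0.05q = 68.5 + 0.048q → q* = 423.4694, p* = 88.8265.
With the tax, the buyer price exceeds the seller price by 10.7: (110 − 0.05q) − (68.5 + 0.048q) = 10.7 → q' = 314.2857.
Δq = 423.4694 − 314.2857 = 109.1837; the wedge equals the tax, 10.7.
Welfare loss = ½ × 109.1837 × 10.7 = 584.13.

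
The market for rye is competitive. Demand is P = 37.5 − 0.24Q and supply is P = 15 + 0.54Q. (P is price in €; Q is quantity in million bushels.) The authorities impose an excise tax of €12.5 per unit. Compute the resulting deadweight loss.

Competitive equilibrium: 37.5 − 0.24Q = 15 + 0.54Q → Q* = 28.8462, P* = 30.5769.
With the tax, the buyer price exceeds the seller price by 12.5: (37.5 − 0.24Q) − (15 + 0.54Q) = 12.5 → Q' = 12.8205.
ΔQ = 28.8462 − 12.8205 = 16.0257; the wedge equals the tax, 12.5.
Deadweight loss = ½ × 16.0257 × 12.5 = €100.16 million.

€100.16 million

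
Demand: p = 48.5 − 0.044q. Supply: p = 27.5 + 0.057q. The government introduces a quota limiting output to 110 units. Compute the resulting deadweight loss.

484.22

Competitive equilibrium: 48.5 − 0.044q = 27.5 + 0.057q → q* = 207.9208, p* = 39.3515.
At q = 110: demand price = 48.5 − 0.044·110 = 43.66; supply price = 27.5 + 0.057·110 = 33.77.
Δq = 207.9208 − 110 = 97.9208; wedge = 43.66 − 33.77 = 9.89.
The triangle = ½ × 97.9208 × 9.89 = 484.22.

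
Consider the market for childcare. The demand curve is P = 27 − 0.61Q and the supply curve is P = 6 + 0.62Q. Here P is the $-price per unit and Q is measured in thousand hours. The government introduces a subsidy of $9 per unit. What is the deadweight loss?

$32.93 thousand

Competitive equilibrium: 27 − 0.61Q = 6 + 0.62Q → Q* = 17.0732, P* = 16.5854.
The subsidy lowers effective supply by 9: P = 0.62Q − 3.
New quantity: 27 − 0.61Q = 0.62Q − 3 → Q' = 24.3902.
Overproduction ΔQ = 24.3902 − 17.0732 = 7.317; wedge = subsidy = 9.
DWL = ½ × 7.317 × 9 = $32.93 thousand.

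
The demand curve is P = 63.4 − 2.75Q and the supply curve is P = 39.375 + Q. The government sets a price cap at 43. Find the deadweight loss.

14.51

Competitive equilibrium: 63.4 − 2.75Q = 39.375 + Q → Q* = 6.4067, P* = 45.7817.
At the ceiling P = 43, quantity supplied = (43 − 39.375)/1 = 3.625.
Willingness to pay at Q' = 3.625: 63.4 − 2.75·3.625 = 53.4313.
ΔQ = 6.4067 − 3.625 = 2.7817; wedge = 53.4313 − 43 = 10.4313.
DWL = ½ × 2.7817 × 10.4313 = 14.51.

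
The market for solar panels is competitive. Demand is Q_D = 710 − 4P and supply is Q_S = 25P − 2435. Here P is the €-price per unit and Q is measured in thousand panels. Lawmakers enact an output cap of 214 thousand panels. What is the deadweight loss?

In inverse form: demand P = 177.5 − 0.25Q, supply P = 97.4 + 0.04Q.
Competitive equilibrium: 177.5 − 0.25Q = 97.4 + 0.04Q → Q* = 276.2069, P* = 108.4483.
At Q = 214: demand price = 177.5 − 0.25·214 = 124; supply price = 97.4 + 0.04·214 = 105.96.
ΔQ = 276.2069 − 214 = 62.2069; wedge = 124 − 105.96 = 18.04.
DWL = ½ × 62.2069 × 18.04 = €561.11 thousand.

€561.11 thousand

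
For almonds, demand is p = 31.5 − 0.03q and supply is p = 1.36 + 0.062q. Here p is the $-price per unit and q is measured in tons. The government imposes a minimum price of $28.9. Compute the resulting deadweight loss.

Competitive equilibrium: 31.5 − 0.03q = 1.36 + 0.062q → q* = 327.6087, p* = 21.6717.
At the floor p = 28.9, quantity demanded = (31.5 − 28.9)/0.03 = 86.6667.
Sellers' marginal cost at q' = 86.6667: 1.36 + 0.062·86.6667 = 6.7333.
Δq = 327.6087 − 86.6667 = 240.942; wedge = 28.9 − 6.7333 = 22.1667.
The triangle = ½ × 240.942 × 22.1667 = $2670.44.

$2670.44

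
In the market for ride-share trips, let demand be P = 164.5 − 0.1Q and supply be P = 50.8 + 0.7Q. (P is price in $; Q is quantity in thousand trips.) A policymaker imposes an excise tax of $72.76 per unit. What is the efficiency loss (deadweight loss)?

$3308.761 thousand

Competitive equilibrium: 164.5 − 0.1Q = 50.8 + 0.7Q → Q* = 142.125, P* = 150.2875.
With the tax, the buyer price exceeds the seller price by 72.76: (164.5 − 0.1Q) − (50.8 + 0.7Q) = 72.76 → Q' = 51.175.
ΔQ = 142.125 − 51.175 = 90.95; the wedge equals the tax, 72.76.
Deadweight loss = ½ × 90.95 × 72.76 = $3308.761 thousand.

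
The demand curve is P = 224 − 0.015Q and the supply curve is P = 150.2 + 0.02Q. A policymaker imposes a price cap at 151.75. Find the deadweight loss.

Competitive equilibrium: 224 − 0.015Q = 150.2 + 0.02Q → Q* = 2108.57143, P* = 192.37143.
At the ceiling P = 151.75, quantity supplied = (151.75 − 150.2)/0.02 = 77.5.
Willingness to pay at Q' = 77.5: 224 − 0.015·77.5 = 222.8375.
ΔQ = 2108.57143 − 77.5 = 2031.07143; wedge = 222.8375 − 151.75 = 71.0875.
Deadweight loss = ½ × 2031.07143 × 71.0875 = 72191.90.

72191.90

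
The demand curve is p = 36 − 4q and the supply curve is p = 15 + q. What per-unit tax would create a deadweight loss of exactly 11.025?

Competitive equilibrium: 36 − 4q = 15 + q → q* = 4.2, p* = 19.2.
A tax t gives Δq = t/5 and wedge t, so DWL = t²/10.
t²/10 = 11.025 → t² = 110.25 → t = 10.5.

10.5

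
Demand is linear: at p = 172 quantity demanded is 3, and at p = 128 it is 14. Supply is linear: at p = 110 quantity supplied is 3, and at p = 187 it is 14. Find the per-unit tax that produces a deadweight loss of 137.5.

Demand slope = (128 − 172)/(14 − 3) = −4, so p = 184 − 4q.
Supply slope = (187 − 110)/(14 − 3) = 7, so p = 89 + 7q.
Competitive equilibrium: 184 − 4q = 89 + 7q → q* = 8.6364, p* = 149.4545.
A tax t gives Δq = t/11 and wedge t, so DWL = t²/22.
t²/22 = 137.5 → t² = 3025 → t = 55.

55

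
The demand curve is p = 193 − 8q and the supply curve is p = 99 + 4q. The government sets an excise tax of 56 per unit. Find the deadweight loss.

Competitive equilibrium: 193 − 8q = 99 + 4q → q* = 7.83333, p* = 130.33333.
With the tax, the buyer price exceeds the seller price by 56: (193 − 8q) − (99 + 4q) = 56 → q' = 3.16667.
Δq = 7.83333 − 3.16667 = 4.66666; the wedge equals the tax, 56.
DWL = ½ × 4.66666 × 56 = 130.67.

130.67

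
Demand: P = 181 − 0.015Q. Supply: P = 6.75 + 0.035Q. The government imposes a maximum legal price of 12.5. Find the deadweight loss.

275678.58

Competitive equilibrium: 181 − 0.015Q = 6.75 + 0.035Q → Q* = 3485, P* = 128.725.
At the ceiling P = 12.5, quantity supplied = (12.5 − 6.75)/0.035 = 164.28571.
Willingness to pay at Q' = 164.28571: 181 − 0.015·164.28571 = 178.53571.
ΔQ = 3485 − 164.28571 = 3320.71429; wedge = 178.53571 − 12.5 = 166.03571.
Welfare loss = ½ × 3320.71429 × 166.03571 = 275678.58.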